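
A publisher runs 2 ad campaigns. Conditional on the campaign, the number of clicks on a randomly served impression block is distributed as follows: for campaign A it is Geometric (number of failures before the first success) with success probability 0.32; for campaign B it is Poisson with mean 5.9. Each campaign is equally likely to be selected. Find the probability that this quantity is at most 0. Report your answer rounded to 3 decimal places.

Conditional on each campaign, P(X ≤ 0): A: 0.32; B: 0.00273944.
By total probability, P(X ≤ 0) = 0.5·0.32 + 0.5·0.00273944 = 0.16137.

0.161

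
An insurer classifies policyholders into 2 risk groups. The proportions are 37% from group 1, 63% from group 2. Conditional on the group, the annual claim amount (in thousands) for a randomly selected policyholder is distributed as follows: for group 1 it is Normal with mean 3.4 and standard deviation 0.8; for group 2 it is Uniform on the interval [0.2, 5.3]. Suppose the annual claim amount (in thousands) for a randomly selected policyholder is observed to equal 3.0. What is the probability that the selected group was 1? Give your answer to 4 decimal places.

Likelihoods f(3.0 | ·): 1: 0.440082; 2: 0.196078.
Posterior ∝ prior × likelihood. Numerator for 1: 0.37·0.440082 = 0.16283.
Normalizing constant: 0.37·0.440082 + 0.63·0.196078 = 0.28636.
P(1 | observation) = 0.16283 / 0.28636 = 0.568621.

0.5686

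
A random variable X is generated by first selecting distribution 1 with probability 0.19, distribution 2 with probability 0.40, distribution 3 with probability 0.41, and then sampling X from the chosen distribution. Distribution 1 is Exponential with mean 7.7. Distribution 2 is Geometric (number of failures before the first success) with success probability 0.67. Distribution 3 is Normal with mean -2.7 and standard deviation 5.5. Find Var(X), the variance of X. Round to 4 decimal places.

38.0069

Per component, 1: μ=7.7, E[X²]=118.58; 2: μ=0.492537, E[X²]=0.977723; 3: μ=-2.7, E[X²]=37.54.
E[X] = 0.19·7.7 + 0.4·0.492537 + 0.41·-2.7 = 0.553015.
E[X²] = 0.19·118.58 + 0.4·0.977723 + 0.41·37.54 = 38.3127.
Var(X) = E[X²] − (E[X])² = 38.3127 − 0.305826 = 38.0069.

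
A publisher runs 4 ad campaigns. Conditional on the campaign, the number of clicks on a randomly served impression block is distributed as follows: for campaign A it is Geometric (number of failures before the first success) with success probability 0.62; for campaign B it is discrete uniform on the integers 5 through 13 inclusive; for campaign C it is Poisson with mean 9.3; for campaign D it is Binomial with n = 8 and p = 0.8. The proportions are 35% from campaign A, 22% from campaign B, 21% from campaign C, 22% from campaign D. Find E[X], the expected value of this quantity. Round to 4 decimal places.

Component means — A: 0.612903; B: 9; C: 9.3; D: 6.4.
E[X] = 0.35·0.612903 + 0.22·9 + 0.21·9.3 + 0.22·6.4 = 5.55552.

5.5555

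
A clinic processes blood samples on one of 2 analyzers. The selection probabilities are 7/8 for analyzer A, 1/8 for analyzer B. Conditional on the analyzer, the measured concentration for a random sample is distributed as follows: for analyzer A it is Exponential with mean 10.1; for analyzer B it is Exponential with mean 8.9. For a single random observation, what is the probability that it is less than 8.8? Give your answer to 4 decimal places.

Conditional on each analyzer, P(X < 8.8): A: 0.581587; B: 0.627964.
By total probability, P(X < 8.8) = 0.875·0.581587 + 0.125·0.627964 = 0.587384.

0.5874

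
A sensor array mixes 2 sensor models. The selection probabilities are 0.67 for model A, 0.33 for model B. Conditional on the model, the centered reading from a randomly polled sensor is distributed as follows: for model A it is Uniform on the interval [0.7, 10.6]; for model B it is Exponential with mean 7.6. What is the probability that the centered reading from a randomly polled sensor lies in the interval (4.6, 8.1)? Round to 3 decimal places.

Conditional on each model, P(4.6 < X < 8.1): A: 0.353535; B: 0.201475.
By total probability, P(4.6 < X < 8.1) = 0.67·0.353535 + 0.33·0.201475 = 0.303355.

0.303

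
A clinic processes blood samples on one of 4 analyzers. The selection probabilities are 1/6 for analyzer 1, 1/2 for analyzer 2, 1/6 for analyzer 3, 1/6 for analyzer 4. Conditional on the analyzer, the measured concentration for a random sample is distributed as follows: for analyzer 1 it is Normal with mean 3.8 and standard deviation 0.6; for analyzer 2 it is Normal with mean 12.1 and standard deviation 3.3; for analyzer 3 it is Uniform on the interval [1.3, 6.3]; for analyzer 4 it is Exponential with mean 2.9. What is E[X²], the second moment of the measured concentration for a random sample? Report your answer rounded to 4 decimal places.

For each component E[X²] = Var + (mean)², giving 1: 14.8; 2: 157.3; 3: 16.5233; 4: 16.82.
Overall E[X²] = 0.166667·14.8 + 0.5·157.3 + 0.166667·16.5233 + 0.166667·16.82 = 86.6739.

86.6739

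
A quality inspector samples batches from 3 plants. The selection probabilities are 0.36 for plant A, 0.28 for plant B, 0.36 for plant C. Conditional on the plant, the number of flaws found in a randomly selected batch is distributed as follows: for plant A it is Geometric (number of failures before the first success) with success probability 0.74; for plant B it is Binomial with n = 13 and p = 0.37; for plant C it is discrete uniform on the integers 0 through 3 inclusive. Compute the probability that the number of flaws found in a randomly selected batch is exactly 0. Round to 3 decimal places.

Conditional on each plant, P(X = 0): A: 0.74; B: 0.00246279; C: 0.25.
By total probability, P(X = 0) = 0.36·0.74 + 0.28·0.00246279 + 0.36·0.25 = 0.35709.

0.357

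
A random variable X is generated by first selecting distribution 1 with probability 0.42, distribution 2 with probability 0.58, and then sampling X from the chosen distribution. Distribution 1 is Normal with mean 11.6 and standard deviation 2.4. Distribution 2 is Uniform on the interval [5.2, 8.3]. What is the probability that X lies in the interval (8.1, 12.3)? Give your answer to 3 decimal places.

Conditional on each component, P(8.1 < X < 12.3): 1: 0.542355; 2: 0.0645161.
By total probability, P(8.1 < X < 12.3) = 0.42·0.542355 + 0.58·0.0645161 = 0.265208.

0.265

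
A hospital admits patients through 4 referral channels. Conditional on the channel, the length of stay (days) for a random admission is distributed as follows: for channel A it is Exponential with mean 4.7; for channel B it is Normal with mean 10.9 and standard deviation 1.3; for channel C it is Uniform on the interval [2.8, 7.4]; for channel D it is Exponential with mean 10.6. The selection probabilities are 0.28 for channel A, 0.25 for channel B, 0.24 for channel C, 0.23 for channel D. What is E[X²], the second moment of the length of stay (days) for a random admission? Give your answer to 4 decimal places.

For each component E[X²] = Var + (mean)², giving A: 44.18; B: 120.5; C: 27.7733; D: 224.72.
Overall E[X²] = 0.28·44.18 + 0.25·120.5 + 0.24·27.7733 + 0.23·224.72 = 100.847.

100.8466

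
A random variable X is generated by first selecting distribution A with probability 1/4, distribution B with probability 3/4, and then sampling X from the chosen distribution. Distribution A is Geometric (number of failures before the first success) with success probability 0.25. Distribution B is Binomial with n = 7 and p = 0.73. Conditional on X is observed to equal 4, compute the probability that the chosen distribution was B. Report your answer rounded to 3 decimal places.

Likelihoods P(X=4 | ·): A: 0.0791016; B: 0.195637.
Posterior ∝ prior × likelihood. Numerator for B: 0.75·0.195637 = 0.146728.
Normalizing constant: 0.25·0.0791016 + 0.75·0.195637 = 0.166503.
P(B | observation) = 0.146728 / 0.166503 = 0.881231.

0.881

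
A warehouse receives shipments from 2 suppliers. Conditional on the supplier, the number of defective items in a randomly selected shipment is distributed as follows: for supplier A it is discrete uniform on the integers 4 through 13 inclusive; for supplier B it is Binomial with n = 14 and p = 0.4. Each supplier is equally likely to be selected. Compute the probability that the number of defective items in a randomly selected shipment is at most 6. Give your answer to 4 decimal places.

Conditional on each supplier, P(X ≤ 6): A: 0.3; B: 0.692452.
By total probability, P(X ≤ 6) = 0.5·0.3 + 0.5·0.692452 = 0.496226.

0.4962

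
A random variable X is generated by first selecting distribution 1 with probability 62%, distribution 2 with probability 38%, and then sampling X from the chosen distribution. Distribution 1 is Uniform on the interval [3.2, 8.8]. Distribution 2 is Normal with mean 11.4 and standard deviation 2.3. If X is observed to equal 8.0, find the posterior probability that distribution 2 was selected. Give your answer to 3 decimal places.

Likelihoods f(8.0 | ·): 1: 0.178571; 2: 0.0581648.
Posterior ∝ prior × likelihood. Numerator for 2: 0.38·0.0581648 = 0.0221026.
Normalizing constant: 0.62·0.178571 + 0.38·0.0581648 = 0.132817.
P(2 | observation) = 0.0221026 / 0.132817 = 0.166414.

0.166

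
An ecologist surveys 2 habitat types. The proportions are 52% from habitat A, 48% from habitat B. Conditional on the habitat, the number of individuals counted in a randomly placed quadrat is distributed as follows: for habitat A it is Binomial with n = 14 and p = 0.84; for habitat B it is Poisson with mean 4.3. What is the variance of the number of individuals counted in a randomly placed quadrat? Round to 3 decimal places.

Per component, A: μ=11.76, E[X²]=140.179; B: μ=4.3, E[X²]=22.79.
E[X] = 0.52·11.76 + 0.48·4.3 = 8.1792.
E[X²] = 0.52·140.179 + 0.48·22.79 = 83.8324.
Var(X) = E[X²] − (E[X])² = 83.8324 − 66.8993 = 16.9331.

16.933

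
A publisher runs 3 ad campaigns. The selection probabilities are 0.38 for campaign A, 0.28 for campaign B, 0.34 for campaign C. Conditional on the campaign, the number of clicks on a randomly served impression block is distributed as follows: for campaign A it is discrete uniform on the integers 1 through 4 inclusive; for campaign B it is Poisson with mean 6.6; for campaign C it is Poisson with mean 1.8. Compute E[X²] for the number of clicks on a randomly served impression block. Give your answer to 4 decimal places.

18.6084

For each component E[X²] = Var + (mean)², giving A: 7.5; B: 50.16; C: 5.04.
Overall E[X²] = 0.38·7.5 + 0.28·50.16 + 0.34·5.04 = 18.6084.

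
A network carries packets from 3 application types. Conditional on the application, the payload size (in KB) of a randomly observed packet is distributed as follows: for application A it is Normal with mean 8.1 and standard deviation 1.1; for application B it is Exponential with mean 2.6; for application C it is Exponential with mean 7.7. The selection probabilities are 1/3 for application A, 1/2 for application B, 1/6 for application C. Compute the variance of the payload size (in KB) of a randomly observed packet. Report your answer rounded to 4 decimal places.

20.8831

Per component, A: μ=8.1, E[X²]=66.82; B: μ=2.6, E[X²]=13.52; C: μ=7.7, E[X²]=118.58.
E[X] = 0.333333·8.1 + 0.5·2.6 + 0.166667·7.7 = 5.28333.
E[X²] = 0.333333·66.82 + 0.5·13.52 + 0.166667·118.58 = 48.7967.
Var(X) = E[X²] − (E[X])² = 48.7967 − 27.9136 = 20.8831.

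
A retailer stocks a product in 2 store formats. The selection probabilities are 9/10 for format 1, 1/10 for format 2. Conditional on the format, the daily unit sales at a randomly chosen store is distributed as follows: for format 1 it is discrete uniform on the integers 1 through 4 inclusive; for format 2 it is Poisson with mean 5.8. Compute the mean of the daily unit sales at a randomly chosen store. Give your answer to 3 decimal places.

2.830

Component means — 1: 2.5; 2: 5.8.
E[X] = 0.9·2.5 + 0.1·5.8 = 2.83.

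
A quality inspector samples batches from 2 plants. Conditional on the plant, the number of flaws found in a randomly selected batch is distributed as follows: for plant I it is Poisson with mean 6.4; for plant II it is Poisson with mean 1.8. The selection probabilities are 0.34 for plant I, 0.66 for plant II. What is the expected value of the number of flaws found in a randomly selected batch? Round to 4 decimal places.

3.3640

Component means — I: 6.4; II: 1.8.
E[X] = 0.34·6.4 + 0.66·1.8 = 3.364.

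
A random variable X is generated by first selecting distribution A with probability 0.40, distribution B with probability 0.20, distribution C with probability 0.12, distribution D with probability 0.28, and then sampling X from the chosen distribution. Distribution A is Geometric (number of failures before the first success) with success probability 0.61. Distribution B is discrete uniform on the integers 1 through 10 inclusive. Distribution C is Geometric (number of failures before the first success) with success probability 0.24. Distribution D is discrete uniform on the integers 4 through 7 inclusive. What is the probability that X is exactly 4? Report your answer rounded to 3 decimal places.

0.105

Conditional on each component, P(X = 4): A: 0.014112; B: 0.1; C: 0.0800692; D: 0.25.
By total probability, P(X = 4) = 0.4·0.014112 + 0.2·0.1 + 0.12·0.0800692 + 0.28·0.25 = 0.105253.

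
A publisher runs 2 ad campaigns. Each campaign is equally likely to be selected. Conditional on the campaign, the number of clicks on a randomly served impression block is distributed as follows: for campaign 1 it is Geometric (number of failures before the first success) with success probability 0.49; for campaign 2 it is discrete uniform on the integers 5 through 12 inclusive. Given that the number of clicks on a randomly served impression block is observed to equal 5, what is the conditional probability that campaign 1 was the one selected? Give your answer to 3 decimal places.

Likelihoods P(X=5 | ·): 1: 0.0169062; 2: 0.125.
Posterior ∝ prior × likelihood. Numerator for 1: 0.5·0.0169062 = 0.00845312.
Normalizing constant: 0.5·0.0169062 + 0.5·0.125 = 0.0709531.
P(1 | observation) = 0.00845312 / 0.0709531 = 0.119137.

0.119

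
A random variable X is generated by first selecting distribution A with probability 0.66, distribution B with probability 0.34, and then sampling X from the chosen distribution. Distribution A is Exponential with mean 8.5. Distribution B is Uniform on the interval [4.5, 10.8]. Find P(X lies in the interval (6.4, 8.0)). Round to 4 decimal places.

0.1397

Conditional on each component, P(6.4 < X < 8.0): A: 0.0808107; B: 0.253968.
By total probability, P(6.4 < X < 8.0) = 0.66·0.0808107 + 0.34·0.253968 = 0.139684.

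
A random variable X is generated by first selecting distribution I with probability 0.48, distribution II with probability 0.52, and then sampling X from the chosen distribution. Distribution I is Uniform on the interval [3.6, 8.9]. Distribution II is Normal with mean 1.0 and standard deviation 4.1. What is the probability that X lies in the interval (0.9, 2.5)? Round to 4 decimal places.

Conditional on each component, P(0.9 < X < 2.5): I: 0; II: 0.152492.
By total probability, P(0.9 < X < 2.5) = 0.48·0 + 0.52·0.152492 = 0.0792959.

0.0793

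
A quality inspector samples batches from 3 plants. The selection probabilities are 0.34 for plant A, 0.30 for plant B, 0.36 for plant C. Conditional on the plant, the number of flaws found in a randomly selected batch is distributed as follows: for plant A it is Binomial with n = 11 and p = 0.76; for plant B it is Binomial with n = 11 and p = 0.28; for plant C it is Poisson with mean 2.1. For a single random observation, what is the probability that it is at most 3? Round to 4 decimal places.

0.4906

Conditional on each plant, P(X ≤ 3): A: 0.000886665; B: 0.628075; C: 0.838643.
By total probability, P(X ≤ 3) = 0.34·0.000886665 + 0.3·0.628075 + 0.36·0.838643 = 0.490635.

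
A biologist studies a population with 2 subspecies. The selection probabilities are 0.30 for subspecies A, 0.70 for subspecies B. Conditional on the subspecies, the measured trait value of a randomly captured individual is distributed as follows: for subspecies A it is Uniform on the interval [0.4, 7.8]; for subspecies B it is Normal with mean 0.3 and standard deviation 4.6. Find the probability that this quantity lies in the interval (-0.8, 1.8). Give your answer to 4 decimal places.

0.2124

Conditional on each subspecies, P(-0.8 < X < 1.8): A: 0.189189; B: 0.222318.
By total probability, P(-0.8 < X < 1.8) = 0.3·0.189189 + 0.7·0.222318 = 0.21238.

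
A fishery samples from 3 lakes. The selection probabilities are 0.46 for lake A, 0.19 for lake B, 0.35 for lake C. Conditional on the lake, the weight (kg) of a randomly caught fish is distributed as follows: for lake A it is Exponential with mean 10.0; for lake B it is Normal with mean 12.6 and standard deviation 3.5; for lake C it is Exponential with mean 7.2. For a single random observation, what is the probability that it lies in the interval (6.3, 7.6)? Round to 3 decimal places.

Conditional on each lake, P(6.3 < X < 7.6): A: 0.0649254; B: 0.0406334; C: 0.068863.
By total probability, P(6.3 < X < 7.6) = 0.46·0.0649254 + 0.19·0.0406334 + 0.35·0.068863 = 0.0616881.

0.062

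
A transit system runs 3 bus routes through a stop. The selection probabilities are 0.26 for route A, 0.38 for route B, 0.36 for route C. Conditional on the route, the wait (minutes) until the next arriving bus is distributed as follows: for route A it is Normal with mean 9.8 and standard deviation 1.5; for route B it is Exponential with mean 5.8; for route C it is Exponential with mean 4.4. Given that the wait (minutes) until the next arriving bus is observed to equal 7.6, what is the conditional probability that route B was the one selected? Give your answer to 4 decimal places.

Likelihoods f(7.6 | ·): A: 0.0907217; B: 0.0465047; C: 0.0404019.
Posterior ∝ prior × likelihood. Numerator for B: 0.38·0.0465047 = 0.0176718.
Normalizing constant: 0.26·0.0907217 + 0.38·0.0465047 + 0.36·0.0404019 = 0.0558041.
P(B | observation) = 0.0176718 / 0.0558041 = 0.316675.

0.3167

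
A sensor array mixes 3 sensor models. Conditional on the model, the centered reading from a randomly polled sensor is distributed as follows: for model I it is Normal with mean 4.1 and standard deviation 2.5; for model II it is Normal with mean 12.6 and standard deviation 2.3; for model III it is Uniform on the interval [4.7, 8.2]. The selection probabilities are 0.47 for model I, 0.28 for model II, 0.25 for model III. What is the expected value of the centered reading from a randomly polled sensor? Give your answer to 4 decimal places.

Component means — I: 4.1; II: 12.6; III: 6.45.
E[X] = 0.47·4.1 + 0.28·12.6 + 0.25·6.45 = 7.0675.

7.0675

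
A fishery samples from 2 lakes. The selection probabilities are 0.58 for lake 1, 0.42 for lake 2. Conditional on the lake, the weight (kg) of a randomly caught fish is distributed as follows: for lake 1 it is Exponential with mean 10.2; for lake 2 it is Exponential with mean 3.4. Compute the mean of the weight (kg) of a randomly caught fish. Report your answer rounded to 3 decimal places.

7.344

Component means — 1: 10.2; 2: 3.4.
E[X] = 0.58·10.2 + 0.42·3.4 = 7.344.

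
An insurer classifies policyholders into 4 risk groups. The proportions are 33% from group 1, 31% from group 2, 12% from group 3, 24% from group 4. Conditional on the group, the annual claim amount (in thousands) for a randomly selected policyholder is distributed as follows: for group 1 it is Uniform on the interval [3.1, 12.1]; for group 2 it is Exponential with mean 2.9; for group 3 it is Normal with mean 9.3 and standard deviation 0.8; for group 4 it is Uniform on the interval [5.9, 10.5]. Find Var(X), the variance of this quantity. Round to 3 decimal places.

Per component, 1: μ=7.6, E[X²]=64.51; 2: μ=2.9, E[X²]=16.82; 3: μ=9.3, E[X²]=87.13; 4: μ=8.2, E[X²]=69.0033.
E[X] = 0.33·7.6 + 0.31·2.9 + 0.12·9.3 + 0.24·8.2 = 6.491.
E[X²] = 0.33·64.51 + 0.31·16.82 + 0.12·87.13 + 0.24·69.0033 = 53.5189.
Var(X) = E[X²] − (E[X])² = 53.5189 − 42.1331 = 11.3858.

11.386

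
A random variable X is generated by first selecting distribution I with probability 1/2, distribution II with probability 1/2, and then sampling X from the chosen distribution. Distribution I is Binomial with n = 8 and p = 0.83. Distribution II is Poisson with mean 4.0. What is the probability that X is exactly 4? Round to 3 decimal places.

0.112

Conditional on each component, P(X = 4): I: 0.0277464; II: 0.195367.
By total probability, P(X = 4) = 0.5·0.0277464 + 0.5·0.195367 = 0.111557.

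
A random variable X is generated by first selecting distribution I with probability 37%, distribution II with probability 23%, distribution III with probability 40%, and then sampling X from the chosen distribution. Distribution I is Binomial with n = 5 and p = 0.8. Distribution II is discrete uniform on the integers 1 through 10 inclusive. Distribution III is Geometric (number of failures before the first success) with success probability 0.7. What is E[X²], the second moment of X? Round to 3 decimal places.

15.389

For each component E[X²] = Var + (mean)², giving I: 16.8; II: 38.5; III: 0.795918.
Overall E[X²] = 0.37·16.8 + 0.23·38.5 + 0.4·0.795918 = 15.3894.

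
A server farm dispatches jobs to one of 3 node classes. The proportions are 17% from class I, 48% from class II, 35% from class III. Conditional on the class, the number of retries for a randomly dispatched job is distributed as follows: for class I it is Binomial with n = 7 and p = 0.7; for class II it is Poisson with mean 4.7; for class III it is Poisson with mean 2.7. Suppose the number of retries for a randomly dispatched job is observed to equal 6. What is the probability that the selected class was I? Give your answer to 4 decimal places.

Likelihoods P(X=6 | ·): I: 0.247063; II: 0.136167; III: 0.0361622.
Posterior ∝ prior × likelihood. Numerator for I: 0.17·0.247063 = 0.0420007.
Normalizing constant: 0.17·0.247063 + 0.48·0.136167 + 0.35·0.0361622 = 0.120017.
P(I | observation) = 0.0420007 / 0.120017 = 0.349955.

0.3500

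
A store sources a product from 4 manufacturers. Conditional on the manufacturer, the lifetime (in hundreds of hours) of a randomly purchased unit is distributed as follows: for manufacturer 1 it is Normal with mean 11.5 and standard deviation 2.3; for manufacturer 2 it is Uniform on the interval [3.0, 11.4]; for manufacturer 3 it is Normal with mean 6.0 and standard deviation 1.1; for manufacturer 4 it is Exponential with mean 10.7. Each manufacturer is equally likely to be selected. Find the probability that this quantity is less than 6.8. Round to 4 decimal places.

0.4274

Conditional on each manufacturer, P(X < 6.8): 1: 0.0205026; 2: 0.452381; 3: 0.766471; 4: 0.470337.
By total probability, P(X < 6.8) = 0.25·0.0205026 + 0.25·0.452381 + 0.25·0.766471 + 0.25·0.470337 = 0.427423.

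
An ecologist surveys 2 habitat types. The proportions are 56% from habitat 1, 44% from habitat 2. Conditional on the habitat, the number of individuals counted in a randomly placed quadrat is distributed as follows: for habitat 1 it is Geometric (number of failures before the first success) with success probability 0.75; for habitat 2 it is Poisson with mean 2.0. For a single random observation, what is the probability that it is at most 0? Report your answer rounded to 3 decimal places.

Conditional on each habitat, P(X ≤ 0): 1: 0.75; 2: 0.135335.
By total probability, P(X ≤ 0) = 0.56·0.75 + 0.44·0.135335 = 0.479548.

0.480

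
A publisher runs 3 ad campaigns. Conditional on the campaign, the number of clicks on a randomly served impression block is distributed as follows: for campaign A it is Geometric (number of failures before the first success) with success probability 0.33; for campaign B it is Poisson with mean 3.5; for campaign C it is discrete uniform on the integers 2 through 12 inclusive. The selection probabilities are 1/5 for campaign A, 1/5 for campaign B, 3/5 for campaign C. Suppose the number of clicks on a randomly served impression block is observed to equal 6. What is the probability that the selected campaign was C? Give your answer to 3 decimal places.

0.718

Likelihoods P(X=6 | ·): A: 0.0298513; B: 0.0770983; C: 0.0909091.
Posterior ∝ prior × likelihood. Numerator for C: 0.6·0.0909091 = 0.0545455.
Normalizing constant: 0.2·0.0298513 + 0.2·0.0770983 + 0.6·0.0909091 = 0.0759354.
P(C | observation) = 0.0545455 / 0.0759354 = 0.718314.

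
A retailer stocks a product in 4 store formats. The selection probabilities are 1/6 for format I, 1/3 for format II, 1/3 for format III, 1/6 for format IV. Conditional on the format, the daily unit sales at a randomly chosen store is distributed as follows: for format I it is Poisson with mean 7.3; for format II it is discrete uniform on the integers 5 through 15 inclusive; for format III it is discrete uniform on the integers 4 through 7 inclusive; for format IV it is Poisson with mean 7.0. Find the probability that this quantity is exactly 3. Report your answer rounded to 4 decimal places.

Conditional on each format, P(X = 3): I: 0.0437993; II: 0; III: 0; IV: 0.0521293.
By total probability, P(X = 3) = 0.166667·0.0437993 + 0.333333·0 + 0.333333·0 + 0.166667·0.0521293 = 0.0159881.

0.0160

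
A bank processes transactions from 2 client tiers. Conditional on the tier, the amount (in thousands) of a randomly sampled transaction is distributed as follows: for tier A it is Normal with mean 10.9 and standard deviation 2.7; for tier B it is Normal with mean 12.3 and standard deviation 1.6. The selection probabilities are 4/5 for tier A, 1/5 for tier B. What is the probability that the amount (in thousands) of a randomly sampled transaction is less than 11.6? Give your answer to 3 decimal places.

Conditional on each tier, P(X < 11.6): A: 0.602282; B: 0.330874.
By total probability, P(X < 11.6) = 0.8·0.602282 + 0.2·0.330874 = 0.548001.

0.548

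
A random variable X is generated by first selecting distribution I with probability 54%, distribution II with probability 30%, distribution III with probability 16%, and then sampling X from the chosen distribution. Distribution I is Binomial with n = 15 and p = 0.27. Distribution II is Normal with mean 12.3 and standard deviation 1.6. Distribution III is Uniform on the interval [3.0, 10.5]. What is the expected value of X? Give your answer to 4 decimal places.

Component means — I: 4.05; II: 12.3; III: 6.75.
E[X] = 0.54·4.05 + 0.3·12.3 + 0.16·6.75 = 6.957.

6.9570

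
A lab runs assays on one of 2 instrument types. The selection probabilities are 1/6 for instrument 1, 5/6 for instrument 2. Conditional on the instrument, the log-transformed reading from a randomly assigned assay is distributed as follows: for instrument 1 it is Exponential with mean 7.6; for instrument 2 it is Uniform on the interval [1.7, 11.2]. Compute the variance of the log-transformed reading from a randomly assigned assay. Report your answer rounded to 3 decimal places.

16.078

Per component, 1: μ=7.6, E[X²]=115.52; 2: μ=6.45, E[X²]=49.1233.
E[X] = 0.166667·7.6 + 0.833333·6.45 = 6.64167.
E[X²] = 0.166667·115.52 + 0.833333·49.1233 = 60.1894.
Var(X) = E[X²] − (E[X])² = 60.1894 − 44.1117 = 16.0777.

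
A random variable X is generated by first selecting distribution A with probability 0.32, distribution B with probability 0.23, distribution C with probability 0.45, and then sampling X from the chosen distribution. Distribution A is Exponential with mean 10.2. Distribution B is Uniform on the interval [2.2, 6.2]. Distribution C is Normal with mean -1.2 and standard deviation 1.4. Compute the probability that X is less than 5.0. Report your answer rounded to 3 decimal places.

Conditional on each component, P(X < 5.0): A: 0.387494; B: 0.7; C: 0.999995.
By total probability, P(X < 5.0) = 0.32·0.387494 + 0.23·0.7 + 0.45·0.999995 = 0.734996.

0.735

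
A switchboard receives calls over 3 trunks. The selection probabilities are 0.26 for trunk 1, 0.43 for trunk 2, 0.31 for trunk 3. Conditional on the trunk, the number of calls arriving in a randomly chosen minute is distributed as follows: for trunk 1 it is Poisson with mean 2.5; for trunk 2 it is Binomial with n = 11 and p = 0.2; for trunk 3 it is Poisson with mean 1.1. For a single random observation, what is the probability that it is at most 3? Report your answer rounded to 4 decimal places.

Conditional on each trunk, P(X ≤ 3): 1: 0.757576; 2: 0.838861; 3: 0.974258.
By total probability, P(X ≤ 3) = 0.26·0.757576 + 0.43·0.838861 + 0.31·0.974258 = 0.8597.

0.8597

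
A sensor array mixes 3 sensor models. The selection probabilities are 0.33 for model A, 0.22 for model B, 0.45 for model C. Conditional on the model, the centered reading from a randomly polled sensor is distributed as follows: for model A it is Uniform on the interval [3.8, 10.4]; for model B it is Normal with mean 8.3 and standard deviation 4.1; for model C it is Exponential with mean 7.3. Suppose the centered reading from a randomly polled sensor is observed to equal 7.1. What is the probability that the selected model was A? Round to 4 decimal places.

Likelihoods f(7.1 | ·): A: 0.151515; B: 0.0932233; C: 0.0517942.
Posterior ∝ prior × likelihood. Numerator for A: 0.33·0.151515 = 0.05.
Normalizing constant: 0.33·0.151515 + 0.22·0.0932233 + 0.45·0.0517942 = 0.0938165.
P(A | observation) = 0.05 / 0.0938165 = 0.532955.

0.5330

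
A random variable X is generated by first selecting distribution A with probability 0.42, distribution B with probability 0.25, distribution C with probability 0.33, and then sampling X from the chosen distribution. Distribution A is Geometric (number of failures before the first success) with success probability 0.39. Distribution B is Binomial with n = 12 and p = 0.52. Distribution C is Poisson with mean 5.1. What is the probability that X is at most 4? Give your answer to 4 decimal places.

Conditional on each component, P(X ≤ 4): A: 0.91554; B: 0.15751; C: 0.423125.
By total probability, P(X ≤ 4) = 0.42·0.91554 + 0.25·0.15751 + 0.33·0.423125 = 0.563536.

0.5635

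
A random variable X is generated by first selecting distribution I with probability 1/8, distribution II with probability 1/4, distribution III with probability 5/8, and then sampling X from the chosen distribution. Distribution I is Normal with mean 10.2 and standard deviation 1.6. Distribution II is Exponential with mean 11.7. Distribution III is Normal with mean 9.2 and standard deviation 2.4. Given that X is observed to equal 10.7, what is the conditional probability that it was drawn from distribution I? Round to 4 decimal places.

0.2399

Likelihoods f(10.7 | ·): I: 0.237457; II: 0.0342483; III: 0.136734.
Posterior ∝ prior × likelihood. Numerator for I: 0.125·0.237457 = 0.0296821.
Normalizing constant: 0.125·0.237457 + 0.25·0.0342483 + 0.625·0.136734 = 0.123703.
P(I | observation) = 0.0296821 / 0.123703 = 0.239947.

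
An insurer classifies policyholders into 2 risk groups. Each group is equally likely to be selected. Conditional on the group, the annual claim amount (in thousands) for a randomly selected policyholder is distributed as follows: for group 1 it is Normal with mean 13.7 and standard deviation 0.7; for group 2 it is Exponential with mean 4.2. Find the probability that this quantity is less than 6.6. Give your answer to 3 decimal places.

0.396

Conditional on each group, P(X < 6.6): 1: 0; 2: 0.792252.
By total probability, P(X < 6.6) = 0.5·0 + 0.5·0.792252 = 0.396126.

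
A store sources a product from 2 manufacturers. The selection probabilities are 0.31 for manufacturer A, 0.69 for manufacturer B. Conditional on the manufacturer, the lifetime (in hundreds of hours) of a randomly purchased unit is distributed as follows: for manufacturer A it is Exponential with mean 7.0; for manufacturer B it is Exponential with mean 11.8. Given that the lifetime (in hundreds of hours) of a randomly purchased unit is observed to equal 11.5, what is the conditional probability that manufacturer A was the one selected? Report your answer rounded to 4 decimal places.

0.2796

Likelihoods f(11.5 | ·): A: 0.0276324; B: 0.031979.
Posterior ∝ prior × likelihood. Numerator for A: 0.31·0.0276324 = 0.00856604.
Normalizing constant: 0.31·0.0276324 + 0.69·0.031979 = 0.0306315.
P(A | observation) = 0.00856604 / 0.0306315 = 0.279648.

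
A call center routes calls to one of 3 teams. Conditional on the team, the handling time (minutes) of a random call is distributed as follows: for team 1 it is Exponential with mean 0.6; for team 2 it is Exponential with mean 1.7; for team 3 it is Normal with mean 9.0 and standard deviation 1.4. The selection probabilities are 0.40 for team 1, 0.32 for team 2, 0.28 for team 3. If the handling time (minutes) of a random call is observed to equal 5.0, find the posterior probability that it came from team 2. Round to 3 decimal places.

Likelihoods f(5.0 | ·): 1: 0.000400616; 2: 0.0310609; 3: 0.00481007.
Posterior ∝ prior × likelihood. Numerator for 2: 0.32·0.0310609 = 0.0099395.
Normalizing constant: 0.4·0.000400616 + 0.32·0.0310609 + 0.28·0.00481007 = 0.0114466.
P(2 | observation) = 0.0099395 / 0.0114466 = 0.868339.

0.868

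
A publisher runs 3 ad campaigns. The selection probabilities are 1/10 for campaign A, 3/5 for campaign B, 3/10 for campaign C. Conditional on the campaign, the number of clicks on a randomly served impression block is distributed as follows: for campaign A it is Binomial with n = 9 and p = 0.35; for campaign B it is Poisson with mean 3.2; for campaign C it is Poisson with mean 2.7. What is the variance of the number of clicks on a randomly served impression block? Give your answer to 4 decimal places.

Per component, A: μ=3.15, E[X²]=11.97; B: μ=3.2, E[X²]=13.44; C: μ=2.7, E[X²]=9.99.
E[X] = 0.1·3.15 + 0.6·3.2 + 0.3·2.7 = 3.045.
E[X²] = 0.1·11.97 + 0.6·13.44 + 0.3·9.99 = 12.258.
Var(X) = E[X²] − (E[X])² = 12.258 − 9.27202 = 2.98598.

2.9860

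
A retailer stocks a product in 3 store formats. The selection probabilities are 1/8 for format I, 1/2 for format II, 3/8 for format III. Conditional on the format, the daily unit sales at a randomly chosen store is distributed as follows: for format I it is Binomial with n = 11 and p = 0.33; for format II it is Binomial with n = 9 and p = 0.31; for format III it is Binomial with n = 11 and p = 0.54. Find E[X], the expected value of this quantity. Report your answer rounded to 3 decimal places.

Component means — I: 3.63; II: 2.79; III: 5.94.
E[X] = 0.125·3.63 + 0.5·2.79 + 0.375·5.94 = 4.07625.

4.076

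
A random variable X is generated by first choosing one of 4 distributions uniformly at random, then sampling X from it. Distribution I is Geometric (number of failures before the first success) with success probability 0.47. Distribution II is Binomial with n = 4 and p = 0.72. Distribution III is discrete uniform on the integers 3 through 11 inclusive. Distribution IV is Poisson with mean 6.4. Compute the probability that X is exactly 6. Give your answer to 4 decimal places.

Conditional on each component, P(X = 6): I: 0.0104172; II: 0; III: 0.111111; IV: 0.158585.
By total probability, P(X = 6) = 0.25·0.0104172 + 0.25·0 + 0.25·0.111111 + 0.25·0.158585 = 0.0700284.

0.0700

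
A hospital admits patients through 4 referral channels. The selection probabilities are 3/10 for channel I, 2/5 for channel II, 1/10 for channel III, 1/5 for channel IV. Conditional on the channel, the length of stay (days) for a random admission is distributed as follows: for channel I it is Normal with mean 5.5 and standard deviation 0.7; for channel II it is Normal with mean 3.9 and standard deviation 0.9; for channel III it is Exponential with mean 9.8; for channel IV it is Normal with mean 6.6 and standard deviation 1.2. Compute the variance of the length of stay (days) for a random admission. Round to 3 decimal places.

13.478

Per component, I: μ=5.5, E[X²]=30.74; II: μ=3.9, E[X²]=16.02; III: μ=9.8, E[X²]=192.08; IV: μ=6.6, E[X²]=45.
E[X] = 0.3·5.5 + 0.4·3.9 + 0.1·9.8 + 0.2·6.6 = 5.51.
E[X²] = 0.3·30.74 + 0.4·16.02 + 0.1·192.08 + 0.2·45 = 43.838.
Var(X) = E[X²] − (E[X])² = 43.838 − 30.3601 = 13.4779.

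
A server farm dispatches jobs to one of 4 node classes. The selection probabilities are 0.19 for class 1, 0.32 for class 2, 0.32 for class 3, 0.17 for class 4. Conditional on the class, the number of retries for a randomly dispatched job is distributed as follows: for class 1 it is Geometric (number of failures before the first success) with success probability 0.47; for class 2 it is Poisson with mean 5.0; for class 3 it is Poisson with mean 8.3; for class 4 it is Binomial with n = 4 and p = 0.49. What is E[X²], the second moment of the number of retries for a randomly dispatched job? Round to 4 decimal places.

35.8213

For each component E[X²] = Var + (mean)², giving 1: 3.67089; 2: 30; 3: 77.19; 4: 4.8412.
Overall E[X²] = 0.19·3.67089 + 0.32·30 + 0.32·77.19 + 0.17·4.8412 = 35.8213.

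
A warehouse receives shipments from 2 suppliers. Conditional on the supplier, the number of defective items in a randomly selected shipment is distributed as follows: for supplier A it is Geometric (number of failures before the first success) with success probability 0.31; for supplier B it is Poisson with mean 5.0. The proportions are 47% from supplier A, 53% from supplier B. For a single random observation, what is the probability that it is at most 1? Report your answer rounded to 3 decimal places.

Conditional on each supplier, P(X ≤ 1): A: 0.5239; B: 0.0404277.
By total probability, P(X ≤ 1) = 0.47·0.5239 + 0.53·0.0404277 = 0.26766.

0.268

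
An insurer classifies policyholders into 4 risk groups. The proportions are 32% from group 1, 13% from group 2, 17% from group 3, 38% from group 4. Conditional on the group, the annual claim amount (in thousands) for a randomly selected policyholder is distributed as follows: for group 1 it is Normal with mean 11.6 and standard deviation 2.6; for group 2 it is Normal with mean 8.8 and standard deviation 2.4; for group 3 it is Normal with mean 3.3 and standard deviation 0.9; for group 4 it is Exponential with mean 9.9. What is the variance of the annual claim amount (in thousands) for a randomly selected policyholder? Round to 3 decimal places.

Per component, 1: μ=11.6, E[X²]=141.32; 2: μ=8.8, E[X²]=83.2; 3: μ=3.3, E[X²]=11.7; 4: μ=9.9, E[X²]=196.02.
E[X] = 0.32·11.6 + 0.13·8.8 + 0.17·3.3 + 0.38·9.9 = 9.179.
E[X²] = 0.32·141.32 + 0.13·83.2 + 0.17·11.7 + 0.38·196.02 = 132.515.
Var(X) = E[X²] − (E[X])² = 132.515 − 84.254 = 48.261.

48.261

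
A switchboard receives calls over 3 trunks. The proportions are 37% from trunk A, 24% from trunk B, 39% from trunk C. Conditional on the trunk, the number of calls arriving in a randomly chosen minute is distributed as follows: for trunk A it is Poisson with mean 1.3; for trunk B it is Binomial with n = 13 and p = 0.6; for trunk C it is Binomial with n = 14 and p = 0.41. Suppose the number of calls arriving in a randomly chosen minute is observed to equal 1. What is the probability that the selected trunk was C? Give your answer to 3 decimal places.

Likelihoods P(X=1 | ·): A: 0.354291; B: 0.000130862; C: 0.00602543.
Posterior ∝ prior × likelihood. Numerator for C: 0.39·0.00602543 = 0.00234992.
Normalizing constant: 0.37·0.354291 + 0.24·0.000130862 + 0.39·0.00602543 = 0.133469.
P(C | observation) = 0.00234992 / 0.133469 = 0.0176065.

0.018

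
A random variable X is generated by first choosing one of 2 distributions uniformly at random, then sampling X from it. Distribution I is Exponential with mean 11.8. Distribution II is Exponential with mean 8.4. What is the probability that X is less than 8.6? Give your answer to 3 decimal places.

Conditional on each component, P(X < 8.6): I: 0.517519; II: 0.640776.
By total probability, P(X < 8.6) = 0.5·0.517519 + 0.5·0.640776 = 0.579148.

0.579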